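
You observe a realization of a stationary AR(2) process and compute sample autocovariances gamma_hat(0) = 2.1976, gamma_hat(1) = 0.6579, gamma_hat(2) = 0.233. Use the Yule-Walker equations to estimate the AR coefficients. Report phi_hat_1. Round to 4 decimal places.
\hat\phi_{1} = 0.2940

The Yule-Walker equations for an AR(p) process read, in matrix form,
  Gamma_p phi = r_p,   with   (Gamma_p)_{ij} = gamma(|i - j|),
                       (r_p)_i = gamma(i),   i,j = 1..p.
Substitute the sample gammas (Toeplitz matrix and right-hand side of size 2):
  Gamma_p = [[2.1976, 0.6579], [0.6579, 2.1976]]
  r_p     = [0.6579, 0.233]
Written out:
  2.1976 phi_1 + 0.6579 phi_2 = 0.6579
  0.6579 phi_1 + 2.1976 phi_2 = 0.233
Solve by Cramer's rule:
  det = gamma(0)^2 - gamma(1)^2 = (2.1976)^2 - (0.6579)^2 = 4.82944576 - 0.43283241 = 4.39661335
  phi_hat_1 = [gamma(1) gamma(0) - gamma(1) gamma(2)] / det = [(0.6579)(2.1976) - (0.6579)(0.233)] / 4.39661335 = 1.29251034 / 4.39661335 = 0.294
  phi_hat_2 = [gamma(0) gamma(2) - gamma(1)^2] / det = [(2.1976)(0.233) - (0.6579)^2] / 4.39661335 = 0.07920839 / 4.39661335 = 0.018
So phi_hat = [0.2940, 0.0180].
Therefore phi_hat_1 = 0.2940.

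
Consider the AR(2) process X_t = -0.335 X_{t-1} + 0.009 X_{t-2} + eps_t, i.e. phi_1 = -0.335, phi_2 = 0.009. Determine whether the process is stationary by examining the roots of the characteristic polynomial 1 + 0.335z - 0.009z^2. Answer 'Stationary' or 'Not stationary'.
\text{Stationary}

The AR(p) characteristic polynomial is P(z) = 1 + 0.335z - 0.009z^2.
Stationarity requires all roots to lie outside the unit circle, i.e. |z| > 1 for every root.
Set 1 + (0.335) z + (-0.009) z^2 = 0, i.e. a z^2 + b z + c = 0 with a = -0.009, b = 0.335, c = 1.
Discriminant D = b^2 - 4ac = (0.335)^2 - 4*(-0.009)*1 = 0.112225 - (-0.036) = 0.148225.
D >= 0, so the roots are real: z = (-b +/- sqrt(D)) / (2a) = (-0.335 +/- 0.385) / (-0.018).
  z_1 = (-0.335 + 0.385) / (-0.018) = -2.7778,   |z_1| = 2.7778.
  z_2 = (-0.335 - 0.385) / (-0.018) = 40,   |z_2| = 40.
Moduli of all roots: 2.7778, 40.0000.
All moduli strictly greater than 1? Yes.
Verdict: Stationary.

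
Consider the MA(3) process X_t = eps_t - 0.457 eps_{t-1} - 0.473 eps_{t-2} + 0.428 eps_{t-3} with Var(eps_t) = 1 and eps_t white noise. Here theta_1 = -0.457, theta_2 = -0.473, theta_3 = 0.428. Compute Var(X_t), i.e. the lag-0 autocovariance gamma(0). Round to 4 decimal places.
\gamma(0) = 1.6158

For an MA(q) process X_t = eps_t + sum_i theta_i eps_{t-i} with
Var(eps_t) = sigma^2, the variance is
  gamma(0) = sigma^2 * (1 + sum_i theta_i^2).
  sum_i theta_i^2 = (-0.457)^2 + (-0.473)^2 + (0.428)^2 = 0.208849 + 0.223729 + 0.183184 = 0.615762.
  gamma(0) = 1 * (1 + 0.615762) = 1 * 1.615762 = 1.615762, which rounds to 1.6158.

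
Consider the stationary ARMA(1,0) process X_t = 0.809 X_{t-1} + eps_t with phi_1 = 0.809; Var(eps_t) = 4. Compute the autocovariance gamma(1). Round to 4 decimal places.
\gamma(1) = 9.3656

Multiply the model equation by X_{t-k} and take expectations. With theta_0 = psi_0 = 1 and psi_j the MA(infinity) weights, this gives
  gamma(k) - sum_i phi_i gamma(k-i) = c_k,
  c_k = sigma^2 * sum_{j=k..q} theta_j psi_{j-k}   (c_k = 0 for k > q),
using gamma(-m) = gamma(m).
Pure AR (q = 0): c_0 = sigma^2 = 4, c_k = 0 for k >= 1.
Equations for k = 0 and k = 1 (AR order 1):
  gamma(0) = phi_1 gamma(1) + c_0
  gamma(1) = phi_1 gamma(0) + c_1
Substituting the second into the first: gamma(0) (1 - phi_1^2) = c_0 + phi_1 c_1, so
  gamma(0) = c_0 / (1 - phi_1^2) = 4 / (1 - (0.809)^2) = 4 / 0.345519 = 11.576787.
  gamma(1) = phi_1 gamma(0) = (0.809)(11.576787) = 9.365621.
Therefore gamma(1) = 9.3656 (to 4 decimal places).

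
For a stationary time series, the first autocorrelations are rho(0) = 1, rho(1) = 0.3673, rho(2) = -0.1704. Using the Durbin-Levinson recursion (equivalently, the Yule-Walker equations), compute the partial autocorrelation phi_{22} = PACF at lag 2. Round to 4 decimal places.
\phi_{22} = -0.3529

The PACF at lag k is phi_{kk}, the last component of the solution
to the Yule-Walker system G_k phi = r_k where
  (G_k)_{ij} = rho(|i - j|), (r_k)_i = rho(i), i,j = 1..k.
Equivalently, Durbin-Levinson gives phi_{kk} iteratively:
  phi_{11} = rho(1)
  phi_{kk} = [rho(k) - sum_{j=1..k-1} phi_{k-1,j} rho(k-j)]
            / [1 - sum_{j=1..k-1} phi_{k-1,j} rho(j)],
  phi_{k,j} = phi_{k-1,j} - phi_{kk} phi_{k-1,k-j},  j = 1..k-1.
Step k = 1:
  phi_11 = rho(1) = 0.3673.
Step k = 2:
  phi_22 = [rho(2) - phi_11 rho(1)] / [1 - phi_11 rho(1)] = [-0.1704 - (0.3673)(0.3673)] / [1 - (0.3673)(0.3673)]
         = -0.30530929 / 0.86509071 = -0.3529.
Therefore phi_{22} = -0.3529.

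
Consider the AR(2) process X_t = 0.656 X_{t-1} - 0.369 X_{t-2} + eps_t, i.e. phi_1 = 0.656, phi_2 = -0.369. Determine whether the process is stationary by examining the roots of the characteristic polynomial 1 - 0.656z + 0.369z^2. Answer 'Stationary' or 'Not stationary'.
\text{Stationary}

The AR(p) characteristic polynomial is P(z) = 1 - 0.656z + 0.369z^2.
Stationarity requires all roots to lie outside the unit circle, i.e. |z| > 1 for every root.
Set 1 + (-0.656) z + (0.369) z^2 = 0, i.e. a z^2 + b z + c = 0 with a = 0.369, b = -0.656, c = 1.
Discriminant D = b^2 - 4ac = (-0.656)^2 - 4*(0.369)*1 = 0.430336 - (1.476) = -1.045664.
D < 0, so the roots are the complex-conjugate pair z = (-b +/- i sqrt(-D)) / (2a) = 0.8889 +/- 1.3856i.
For a conjugate pair |z|^2 = z * conj(z) = (product of roots) = c/a = 1/(0.369) = 2.710027, so |z| = sqrt(2.710027) = 1.6462 for both roots.
Moduli of all roots: 1.6462, 1.6462.
All moduli strictly greater than 1? Yes.
Verdict: Stationary.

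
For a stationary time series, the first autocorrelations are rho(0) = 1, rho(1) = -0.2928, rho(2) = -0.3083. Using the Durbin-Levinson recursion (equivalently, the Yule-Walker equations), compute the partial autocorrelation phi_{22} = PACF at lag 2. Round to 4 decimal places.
\phi_{22} = -0.4310

The PACF at lag k is phi_{kk}, the last component of the solution
to the Yule-Walker system G_k phi = r_k where
  (G_k)_{ij} = rho(|i - j|), (r_k)_i = rho(i), i,j = 1..k.
Equivalently, Durbin-Levinson gives phi_{kk} iteratively:
  phi_{11} = rho(1)
  phi_{kk} = [rho(k) - sum_{j=1..k-1} phi_{k-1,j} rho(k-j)]
            / [1 - sum_{j=1..k-1} phi_{k-1,j} rho(j)],
  phi_{k,j} = phi_{k-1,j} - phi_{kk} phi_{k-1,k-j},  j = 1..k-1.
Step k = 1:
  phi_11 = rho(1) = -0.2928.
Step k = 2:
  phi_22 = [rho(2) - phi_11 rho(1)] / [1 - phi_11 rho(1)] = [-0.3083 - (-0.2928)(-0.2928)] / [1 - (-0.2928)(-0.2928)]
         = -0.39403184 / 0.91426816 = -0.431.
Therefore phi_{22} = -0.4310.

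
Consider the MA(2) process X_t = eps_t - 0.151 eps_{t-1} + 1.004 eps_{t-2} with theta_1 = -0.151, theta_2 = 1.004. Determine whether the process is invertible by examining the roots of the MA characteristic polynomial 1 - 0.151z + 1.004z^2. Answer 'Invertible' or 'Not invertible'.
\text{Not invertible}

The MA(q) characteristic polynomial is P(z) = 1 - 0.151z + 1.004z^2.
Invertibility requires all roots to lie outside the unit circle, i.e. |z| > 1 for every root.
Set 1 + (-0.151) z + (1.004) z^2 = 0, i.e. a z^2 + b z + c = 0 with a = 1.004, b = -0.151, c = 1.
Discriminant D = b^2 - 4ac = (-0.151)^2 - 4*(1.004)*1 = 0.022801 - (4.016) = -3.993199.
D < 0, so the roots are the complex-conjugate pair z = (-b +/- i sqrt(-D)) / (2a) = 0.0752 +/- 0.9952i.
For a conjugate pair |z|^2 = z * conj(z) = (product of roots) = c/a = 1/(1.004) = 0.996016, so |z| = sqrt(0.996016) = 0.998 for both roots.
Moduli of all roots: 0.9980, 0.9980.
All moduli strictly greater than 1? No.
Verdict: Not invertible.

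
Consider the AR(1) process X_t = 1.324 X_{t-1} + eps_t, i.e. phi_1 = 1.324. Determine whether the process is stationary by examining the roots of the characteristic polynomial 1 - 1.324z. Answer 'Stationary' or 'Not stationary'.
\text{Not stationary}

The AR(p) characteristic polynomial is P(z) = 1 - 1.324z.
Stationarity requires all roots to lie outside the unit circle, i.e. |z| > 1 for every root.
This is linear in z: 1 + (-1.324) z = 0  =>  z = -1/(-1.324) = 0.755287,  |z| = 0.755287.
Moduli of all roots: 0.7553.
All moduli strictly greater than 1? No.
Verdict: Not stationary.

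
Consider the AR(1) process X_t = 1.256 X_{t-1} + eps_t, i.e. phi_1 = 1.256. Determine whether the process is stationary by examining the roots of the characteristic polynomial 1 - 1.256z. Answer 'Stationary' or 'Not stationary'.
\text{Not stationary}

The AR(p) characteristic polynomial is P(z) = 1 - 1.256z.
Stationarity requires all roots to lie outside the unit circle, i.e. |z| > 1 for every root.
This is linear in z: 1 + (-1.256) z = 0  =>  z = -1/(-1.256) = 0.796178,  |z| = 0.796178.
Moduli of all roots: 0.7962.
All moduli strictly greater than 1? No.
Verdict: Not stationary.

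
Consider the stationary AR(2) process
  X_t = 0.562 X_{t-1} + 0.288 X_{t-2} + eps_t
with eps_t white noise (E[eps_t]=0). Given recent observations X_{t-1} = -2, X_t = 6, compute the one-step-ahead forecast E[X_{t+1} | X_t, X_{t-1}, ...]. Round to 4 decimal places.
E[X_{t+1} \mid \mathcal F_t] = 2.7960

For an AR(p) model X_t = c + sum_i phi_i X_{t-i} + eps_t, the
one-step-ahead conditional mean is
  E[X_{t+1} | X_t, ...] = c + sum_i phi_i X_{t+1-i}.
Substitute known values:
  E[X_{t+1} | ...] = (0.562) * (6) + (0.288) * (-2)
                   = 2.7960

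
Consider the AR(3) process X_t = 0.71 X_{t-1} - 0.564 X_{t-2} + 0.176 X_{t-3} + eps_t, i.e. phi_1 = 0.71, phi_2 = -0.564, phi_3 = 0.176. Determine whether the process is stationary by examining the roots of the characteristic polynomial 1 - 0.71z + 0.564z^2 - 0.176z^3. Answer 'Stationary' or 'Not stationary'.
\text{Stationary}

The AR(p) characteristic polynomial is P(z) = 1 - 0.71z + 0.564z^2 - 0.176z^3.
Stationarity requires all roots to lie outside the unit circle, i.e. |z| > 1 for every root.
Degree 3: look for a simple real root z0 first, then factor out (1 - z/z0) and solve the remaining quadratic.
Testing z0 = 2.5: P(2.5) = 1 + (-0.71)(2.5) + (0.564)(2.5)^2 + (-0.176)(2.5)^3
  = 1 + (-1.775) + (3.525) + (-2.75) = 0.  So z_0 = 2.5 is a root, |z_0| = 2.5.
Divide out the factor (1 - 0.4 z) = (1 - z/z0) (since 1/z0 = 0.4):
  P(z) = (1 - 0.4 z)(1 + (-0.31) z + (0.44) z^2)
  [check: z-coef -0.31 - (0.4) = -0.71; z^2-coef 0.44 - (0.4)(-0.31) = 0.564; z^3-coef -(0.4)(0.44) = -0.176.]
Remaining roots from the quadratic factor 1 + (-0.31) z + (0.44) z^2:
  Set 1 + (-0.31) z + (0.44) z^2 = 0, i.e. a z^2 + b z + c = 0 with a = 0.44, b = -0.31, c = 1.
  Discriminant D = b^2 - 4ac = (-0.31)^2 - 4*(0.44)*1 = 0.0961 - (1.76) = -1.6639.
  D < 0, so the roots are the complex-conjugate pair z = (-b +/- i sqrt(-D)) / (2a) = 0.3523 +/- 1.4658i.
  For a conjugate pair |z|^2 = z * conj(z) = (product of roots) = c/a = 1/(0.44) = 2.272727, so |z| = sqrt(2.272727) = 1.5076 for both roots.
Moduli of all roots: 2.5000, 1.5076, 1.5076.
All moduli strictly greater than 1? Yes.
Verdict: Stationary.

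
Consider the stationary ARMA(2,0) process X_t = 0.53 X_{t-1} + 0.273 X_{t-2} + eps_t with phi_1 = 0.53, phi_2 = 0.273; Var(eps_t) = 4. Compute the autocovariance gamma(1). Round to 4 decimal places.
\gamma(1) = 6.7252

Multiply the model equation by X_{t-k} and take expectations. With theta_0 = psi_0 = 1 and psi_j the MA(infinity) weights, this gives
  gamma(k) - sum_i phi_i gamma(k-i) = c_k,
  c_k = sigma^2 * sum_{j=k..q} theta_j psi_{j-k}   (c_k = 0 for k > q),
using gamma(-m) = gamma(m).
Pure AR (q = 0): c_0 = sigma^2 = 4, c_k = 0 for k >= 1.
Equations for k = 0, 1, 2 (AR order 2, c_2 = 0):
  (E0) gamma(0) = phi_1 gamma(1) + phi_2 gamma(2) + c_0
  (E1) gamma(1) = phi_1 gamma(0) + phi_2 gamma(1) + c_1
  (E2) gamma(2) = phi_1 gamma(1) + phi_2 gamma(0)
From (E1): gamma(1) = A gamma(0) + B with
  A = phi_1 / (1 - phi_2) = 0.53 / 0.727 = 0.729023,   B = c_1 / (1 - phi_2) = 0 / 0.727 = 0.
Insert (E2) into (E0): gamma(0) (1 - phi_2^2) = phi_1 (1 + phi_2) gamma(1) + c_0.
  phi_1 (1 + phi_2) = (0.53)(1.273) = 0.67469,   1 - phi_2^2 = 0.925471.
Replace gamma(1) by A gamma(0) + B and collect gamma(0):
  gamma(0) [0.925471 - (0.67469)(0.729023)] = c_0 = 4
  gamma(0) * 0.433606 = 4
  gamma(0) = 4 / 0.433606 = 9.22496.
  gamma(1) = A gamma(0) = (0.729023)(9.22496) = 6.725212.
Therefore gamma(1) = 6.7252 (to 4 decimal places).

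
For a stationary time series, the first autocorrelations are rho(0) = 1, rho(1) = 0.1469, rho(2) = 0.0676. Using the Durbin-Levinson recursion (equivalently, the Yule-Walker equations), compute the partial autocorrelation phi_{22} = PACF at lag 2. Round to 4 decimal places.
\phi_{22} = 0.0470

The PACF at lag k is phi_{kk}, the last component of the solution
to the Yule-Walker system G_k phi = r_k where
  (G_k)_{ij} = rho(|i - j|), (r_k)_i = rho(i), i,j = 1..k.
Equivalently, Durbin-Levinson gives phi_{kk} iteratively:
  phi_{11} = rho(1)
  phi_{kk} = [rho(k) - sum_{j=1..k-1} phi_{k-1,j} rho(k-j)]
            / [1 - sum_{j=1..k-1} phi_{k-1,j} rho(j)],
  phi_{k,j} = phi_{k-1,j} - phi_{kk} phi_{k-1,k-j},  j = 1..k-1.
Step k = 1:
  phi_11 = rho(1) = 0.1469.
Step k = 2:
  phi_22 = [rho(2) - phi_11 rho(1)] / [1 - phi_11 rho(1)] = [0.0676 - (0.1469)(0.1469)] / [1 - (0.1469)(0.1469)]
         = 0.04602039 / 0.97842039 = 0.047.
Therefore phi_{22} = 0.0470.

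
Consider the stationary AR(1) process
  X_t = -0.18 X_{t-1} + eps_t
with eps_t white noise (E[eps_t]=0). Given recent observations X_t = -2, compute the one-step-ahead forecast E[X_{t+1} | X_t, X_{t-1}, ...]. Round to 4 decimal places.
E[X_{t+1} \mid \mathcal F_t] = 0.3600

For an AR(p) model X_t = c + sum_i phi_i X_{t-i} + eps_t, the
one-step-ahead conditional mean is
  E[X_{t+1} | X_t, ...] = c + sum_i phi_i X_{t+1-i}.
Substitute known values:
  E[X_{t+1} | ...] = (-0.18) * (-2)
                   = 0.3600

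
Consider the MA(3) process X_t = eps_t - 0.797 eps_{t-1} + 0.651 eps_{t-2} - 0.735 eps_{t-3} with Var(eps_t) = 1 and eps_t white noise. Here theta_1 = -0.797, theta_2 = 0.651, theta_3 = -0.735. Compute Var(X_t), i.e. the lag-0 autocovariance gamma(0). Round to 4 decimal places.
\gamma(0) = 2.5992

For an MA(q) process X_t = eps_t + sum_i theta_i eps_{t-i} with
Var(eps_t) = sigma^2, the variance is
  gamma(0) = sigma^2 * (1 + sum_i theta_i^2).
  sum_i theta_i^2 = (-0.797)^2 + (0.651)^2 + (-0.735)^2 = 0.635209 + 0.423801 + 0.540225 = 1.599235.
  gamma(0) = 1 * (1 + 1.599235) = 1 * 2.599235 = 2.599235, which rounds to 2.5992.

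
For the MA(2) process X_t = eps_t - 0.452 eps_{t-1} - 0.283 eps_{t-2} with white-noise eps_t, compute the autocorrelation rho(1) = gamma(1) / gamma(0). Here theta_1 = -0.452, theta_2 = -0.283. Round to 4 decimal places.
\rho(1) = -0.2523

For an MA(q) process with theta_0 = 1, the autocovariance is
  gamma(k) = sigma^2 * sum_{i=0..q-k} theta_i * theta_{i+k},
and rho(k) = gamma(k) / gamma(0). Sigma^2 cancels.
  numerator   = (1)*(-0.452) + (-0.452)*(-0.283) = -0.324084.
  denominator = (1)^2 + (-0.452)^2 + (-0.283)^2 = 1.284393.
  rho(1) = -0.324084 / 1.284393 = -0.2523.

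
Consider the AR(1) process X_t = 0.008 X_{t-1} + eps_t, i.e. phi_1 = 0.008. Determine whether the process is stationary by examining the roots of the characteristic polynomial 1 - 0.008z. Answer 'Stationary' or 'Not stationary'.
\text{Stationary}

The AR(p) characteristic polynomial is P(z) = 1 - 0.008z.
Stationarity requires all roots to lie outside the unit circle, i.e. |z| > 1 for every root.
This is linear in z: 1 + (-0.008) z = 0  =>  z = -1/(-0.008) = 125,  |z| = 125.
Moduli of all roots: 125.0000.
All moduli strictly greater than 1? Yes.
Verdict: Stationary.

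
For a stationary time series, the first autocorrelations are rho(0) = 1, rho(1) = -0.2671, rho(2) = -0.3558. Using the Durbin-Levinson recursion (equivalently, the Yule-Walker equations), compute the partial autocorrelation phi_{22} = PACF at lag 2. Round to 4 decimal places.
\phi_{22} = -0.4600

The PACF at lag k is phi_{kk}, the last component of the solution
to the Yule-Walker system G_k phi = r_k where
  (G_k)_{ij} = rho(|i - j|), (r_k)_i = rho(i), i,j = 1..k.
Equivalently, Durbin-Levinson gives phi_{kk} iteratively:
  phi_{11} = rho(1)
  phi_{kk} = [rho(k) - sum_{j=1..k-1} phi_{k-1,j} rho(k-j)]
            / [1 - sum_{j=1..k-1} phi_{k-1,j} rho(j)],
  phi_{k,j} = phi_{k-1,j} - phi_{kk} phi_{k-1,k-j},  j = 1..k-1.
Step k = 1:
  phi_11 = rho(1) = -0.2671.
Step k = 2:
  phi_22 = [rho(2) - phi_11 rho(1)] / [1 - phi_11 rho(1)] = [-0.3558 - (-0.2671)(-0.2671)] / [1 - (-0.2671)(-0.2671)]
         = -0.42714241 / 0.92865759 = -0.46.
Therefore phi_{22} = -0.4600.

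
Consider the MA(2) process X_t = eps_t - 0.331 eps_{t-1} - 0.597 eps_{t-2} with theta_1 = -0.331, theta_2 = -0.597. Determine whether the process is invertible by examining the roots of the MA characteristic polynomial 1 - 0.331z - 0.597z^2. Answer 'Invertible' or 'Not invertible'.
\text{Invertible}

The MA(q) characteristic polynomial is P(z) = 1 - 0.331z - 0.597z^2.
Invertibility requires all roots to lie outside the unit circle, i.e. |z| > 1 for every root.
Set 1 + (-0.331) z + (-0.597) z^2 = 0, i.e. a z^2 + b z + c = 0 with a = -0.597, b = -0.331, c = 1.
Discriminant D = b^2 - 4ac = (-0.331)^2 - 4*(-0.597)*1 = 0.109561 - (-2.388) = 2.497561.
D >= 0, so the roots are real: z = (-b +/- sqrt(D)) / (2a) = (0.331 +/- 1.580367) / (-1.194).
  z_1 = (0.331 + 1.580367) / (-1.194) = -1.6008,   |z_1| = 1.6008.
  z_2 = (0.331 - 1.580367) / (-1.194) = 1.0464,   |z_2| = 1.0464.
Moduli of all roots: 1.6008, 1.0464.
All moduli strictly greater than 1? Yes.
Verdict: Invertible.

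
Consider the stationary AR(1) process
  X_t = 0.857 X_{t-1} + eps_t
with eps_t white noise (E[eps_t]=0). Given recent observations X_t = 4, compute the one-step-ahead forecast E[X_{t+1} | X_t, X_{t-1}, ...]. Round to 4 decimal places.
E[X_{t+1} \mid \mathcal F_t] = 3.4280

For an AR(p) model X_t = c + sum_i phi_i X_{t-i} + eps_t, the
one-step-ahead conditional mean is
  E[X_{t+1} | X_t, ...] = c + sum_i phi_i X_{t+1-i}.
Substitute known values:
  E[X_{t+1} | ...] = (0.857) * (4)
                   = 3.4280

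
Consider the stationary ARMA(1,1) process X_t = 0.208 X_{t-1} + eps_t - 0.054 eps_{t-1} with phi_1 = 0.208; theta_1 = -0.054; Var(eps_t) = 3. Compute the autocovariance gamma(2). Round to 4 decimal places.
\gamma(2) = 0.0993

Multiply the model equation by X_{t-k} and take expectations. With theta_0 = psi_0 = 1 and psi_j the MA(infinity) weights, this gives
  gamma(k) - sum_i phi_i gamma(k-i) = c_k,
  c_k = sigma^2 * sum_{j=k..q} theta_j psi_{j-k}   (c_k = 0 for k > q),
using gamma(-m) = gamma(m).
psi-weights needed (psi_j = theta_j + sum_i phi_i psi_{j-i}):
  psi_1 = theta_1 + phi_1 = -0.054 + (0.208) = 0.154
Right-hand sides:
  c_0 = sigma^2 (1 + theta_1 psi_1) = 3 * (1 + (-0.054)(0.154)) = 3 * 0.991684 = 2.975052
  c_1 = sigma^2 theta_1 = 3 * (-0.054) = -0.162
  c_2 = 0
Equations for k = 0 and k = 1 (AR order 1):
  gamma(0) = phi_1 gamma(1) + c_0
  gamma(1) = phi_1 gamma(0) + c_1
Substituting the second into the first: gamma(0) (1 - phi_1^2) = c_0 + phi_1 c_1, so
  gamma(0) = (c_0 + phi_1 c_1) / (1 - phi_1^2) = (2.975052 + (0.208)(-0.162)) / (1 - (0.208)^2) = 2.941356 / 0.956736 = 3.074365.
  gamma(1) = phi_1 gamma(0) + c_1 = (0.208)(3.074365) + (-0.162) = 0.477468.
For k = 2 (> q): gamma(2) = phi_1 gamma(1) = (0.208)(0.477468) = 0.099313.
Therefore gamma(2) = 0.0993 (to 4 decimal places).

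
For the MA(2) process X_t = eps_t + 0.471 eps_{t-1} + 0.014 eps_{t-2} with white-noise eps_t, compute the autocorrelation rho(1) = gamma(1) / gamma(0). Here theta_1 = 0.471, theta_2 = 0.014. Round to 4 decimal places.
\rho(1) = 0.3908

For an MA(q) process with theta_0 = 1, the autocovariance is
  gamma(k) = sigma^2 * sum_{i=0..q-k} theta_i * theta_{i+k},
and rho(k) = gamma(k) / gamma(0). Sigma^2 cancels.
  numerator   = (1)*(0.471) + (0.471)*(0.014) = 0.477594.
  denominator = (1)^2 + (0.471)^2 + (0.014)^2 = 1.222037.
  rho(1) = 0.477594 / 1.222037 = 0.3908.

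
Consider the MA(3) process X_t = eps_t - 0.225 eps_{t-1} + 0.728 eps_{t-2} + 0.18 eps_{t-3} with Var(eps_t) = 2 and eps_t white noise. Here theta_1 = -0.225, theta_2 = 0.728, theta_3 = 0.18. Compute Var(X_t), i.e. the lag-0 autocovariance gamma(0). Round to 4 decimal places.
\gamma(0) = 3.2260

For an MA(q) process X_t = eps_t + sum_i theta_i eps_{t-i} with
Var(eps_t) = sigma^2, the variance is
  gamma(0) = sigma^2 * (1 + sum_i theta_i^2).
  sum_i theta_i^2 = (-0.225)^2 + (0.728)^2 + (0.18)^2 = 0.050625 + 0.529984 + 0.0324 = 0.613009.
  gamma(0) = 2 * (1 + 0.613009) = 2 * 1.613009 = 3.226018, which rounds to 3.2260.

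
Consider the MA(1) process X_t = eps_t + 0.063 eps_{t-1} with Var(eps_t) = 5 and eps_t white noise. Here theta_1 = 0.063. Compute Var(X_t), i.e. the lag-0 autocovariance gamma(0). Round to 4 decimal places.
\gamma(0) = 5.0198

For an MA(q) process X_t = eps_t + sum_i theta_i eps_{t-i} with
Var(eps_t) = sigma^2, the variance is
  gamma(0) = sigma^2 * (1 + sum_i theta_i^2).
  sum_i theta_i^2 = (0.063)^2 = 0.003969.
  gamma(0) = 5 * (1 + 0.003969) = 5 * 1.003969 = 5.019845, which rounds to 5.0198.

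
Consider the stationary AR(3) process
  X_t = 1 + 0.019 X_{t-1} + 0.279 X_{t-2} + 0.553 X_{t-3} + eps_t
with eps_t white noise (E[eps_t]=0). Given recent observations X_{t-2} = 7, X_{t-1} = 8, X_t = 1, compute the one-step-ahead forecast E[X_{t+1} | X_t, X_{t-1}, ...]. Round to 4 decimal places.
E[X_{t+1} \mid \mathcal F_t] = 7.1220

For an AR(p) model X_t = c + sum_i phi_i X_{t-i} + eps_t, the
one-step-ahead conditional mean is
  E[X_{t+1} | X_t, ...] = c + sum_i phi_i X_{t+1-i}.
Substitute known values:
  E[X_{t+1} | ...] = 1 + (0.019) * (1) + (0.279) * (8) + (0.553) * (7)
                   = 7.1220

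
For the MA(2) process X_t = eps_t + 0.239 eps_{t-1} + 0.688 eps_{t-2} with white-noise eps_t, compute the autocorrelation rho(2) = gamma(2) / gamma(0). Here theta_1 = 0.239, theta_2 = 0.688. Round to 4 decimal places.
\rho(2) = 0.4495

For an MA(q) process with theta_0 = 1, the autocovariance is
  gamma(k) = sigma^2 * sum_{i=0..q-k} theta_i * theta_{i+k},
and rho(k) = gamma(k) / gamma(0). Sigma^2 cancels.
  numerator   = (1)*(0.688) = 0.688.
  denominator = (1)^2 + (0.239)^2 + (0.688)^2 = 1.530465.
  rho(2) = 0.688 / 1.530465 = 0.4495.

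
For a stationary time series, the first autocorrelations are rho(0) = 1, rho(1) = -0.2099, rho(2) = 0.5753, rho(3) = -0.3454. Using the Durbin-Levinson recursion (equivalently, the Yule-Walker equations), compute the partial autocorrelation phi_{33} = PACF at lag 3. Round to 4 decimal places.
\phi_{33} = -0.2650

The PACF at lag k is phi_{kk}, the last component of the solution
to the Yule-Walker system G_k phi = r_k where
  (G_k)_{ij} = rho(|i - j|), (r_k)_i = rho(i), i,j = 1..k.
Equivalently, Durbin-Levinson gives phi_{kk} iteratively:
  phi_{11} = rho(1)
  phi_{kk} = [rho(k) - sum_{j=1..k-1} phi_{k-1,j} rho(k-j)]
            / [1 - sum_{j=1..k-1} phi_{k-1,j} rho(j)],
  phi_{k,j} = phi_{k-1,j} - phi_{kk} phi_{k-1,k-j},  j = 1..k-1.
Step k = 1:
  phi_11 = rho(1) = -0.2099.
Step k = 2:
  phi_22 = [rho(2) - phi_11 rho(1)] / [1 - phi_11 rho(1)] = [0.5753 - (-0.2099)(-0.2099)] / [1 - (-0.2099)(-0.2099)]
         = 0.53124199 / 0.95594199 = 0.555726.
  Update: phi_21 = phi_11 - phi_22 phi_11 = -0.2099 - (0.555726)(-0.2099) = -0.093253.
Step k = 3:
  phi_33 = [rho(3) - phi_21 rho(2) - phi_22 rho(1)] / [1 - phi_21 rho(1) - phi_22 rho(2)]
    numerator   = -0.3454 - (-0.093253)(0.5753) - (0.555726)(-0.2099) = -0.17510458
    denominator = 1 - (-0.093253)(-0.2099) - (0.555726)(0.5753) = 0.66071691
  phi_33 = -0.17510458 / 0.66071691 = -0.265.
Therefore phi_{33} = -0.2650.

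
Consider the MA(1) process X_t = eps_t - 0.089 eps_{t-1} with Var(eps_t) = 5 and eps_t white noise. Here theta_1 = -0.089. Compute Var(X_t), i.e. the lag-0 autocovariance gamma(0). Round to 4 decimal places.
\gamma(0) = 5.0396

For an MA(q) process X_t = eps_t + sum_i theta_i eps_{t-i} with
Var(eps_t) = sigma^2, the variance is
  gamma(0) = sigma^2 * (1 + sum_i theta_i^2).
  sum_i theta_i^2 = (-0.089)^2 = 0.007921.
  gamma(0) = 5 * (1 + 0.007921) = 5 * 1.007921 = 5.039605, which rounds to 5.0396.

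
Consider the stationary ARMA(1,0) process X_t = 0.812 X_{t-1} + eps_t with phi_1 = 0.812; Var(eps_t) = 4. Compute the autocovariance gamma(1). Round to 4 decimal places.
\gamma(1) = 9.5345

Multiply the model equation by X_{t-k} and take expectations. With theta_0 = psi_0 = 1 and psi_j the MA(infinity) weights, this gives
  gamma(k) - sum_i phi_i gamma(k-i) = c_k,
  c_k = sigma^2 * sum_{j=k..q} theta_j psi_{j-k}   (c_k = 0 for k > q),
using gamma(-m) = gamma(m).
Pure AR (q = 0): c_0 = sigma^2 = 4, c_k = 0 for k >= 1.
Equations for k = 0 and k = 1 (AR order 1):
  gamma(0) = phi_1 gamma(1) + c_0
  gamma(1) = phi_1 gamma(0) + c_1
Substituting the second into the first: gamma(0) (1 - phi_1^2) = c_0 + phi_1 c_1, so
  gamma(0) = c_0 / (1 - phi_1^2) = 4 / (1 - (0.812)^2) = 4 / 0.340656 = 11.742051.
  gamma(1) = phi_1 gamma(0) = (0.812)(11.742051) = 9.534545.
Therefore gamma(1) = 9.5345 (to 4 decimal places).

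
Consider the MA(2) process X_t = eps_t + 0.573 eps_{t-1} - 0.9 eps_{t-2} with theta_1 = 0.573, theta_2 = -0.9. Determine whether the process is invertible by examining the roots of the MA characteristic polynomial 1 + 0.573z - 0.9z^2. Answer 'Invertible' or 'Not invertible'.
\text{Not invertible}

The MA(q) characteristic polynomial is P(z) = 1 + 0.573z - 0.9z^2.
Invertibility requires all roots to lie outside the unit circle, i.e. |z| > 1 for every root.
Set 1 + (0.573) z + (-0.9) z^2 = 0, i.e. a z^2 + b z + c = 0 with a = -0.9, b = 0.573, c = 1.
Discriminant D = b^2 - 4ac = (0.573)^2 - 4*(-0.9)*1 = 0.328329 - (-3.6) = 3.928329.
D >= 0, so the roots are real: z = (-b +/- sqrt(D)) / (2a) = (-0.573 +/- 1.982001) / (-1.8).
  z_1 = (-0.573 + 1.982001) / (-1.8) = -0.7828,   |z_1| = 0.7828.
  z_2 = (-0.573 - 1.982001) / (-1.8) = 1.4194,   |z_2| = 1.4194.
Moduli of all roots: 0.7828, 1.4194.
All moduli strictly greater than 1? No.
Verdict: Not invertible.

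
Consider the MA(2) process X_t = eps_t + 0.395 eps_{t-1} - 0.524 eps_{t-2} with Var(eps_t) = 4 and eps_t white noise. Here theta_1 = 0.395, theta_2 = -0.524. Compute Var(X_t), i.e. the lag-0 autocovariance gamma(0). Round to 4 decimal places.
\gamma(0) = 5.7224

For an MA(q) process X_t = eps_t + sum_i theta_i eps_{t-i} with
Var(eps_t) = sigma^2, the variance is
  gamma(0) = sigma^2 * (1 + sum_i theta_i^2).
  sum_i theta_i^2 = (0.395)^2 + (-0.524)^2 = 0.156025 + 0.274576 = 0.430601.
  gamma(0) = 4 * (1 + 0.430601) = 4 * 1.430601 = 5.722404, which rounds to 5.7224.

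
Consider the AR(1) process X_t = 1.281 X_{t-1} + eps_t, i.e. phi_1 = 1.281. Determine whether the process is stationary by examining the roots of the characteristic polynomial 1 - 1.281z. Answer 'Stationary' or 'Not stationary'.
\text{Not stationary}

The AR(p) characteristic polynomial is P(z) = 1 - 1.281z.
Stationarity requires all roots to lie outside the unit circle, i.e. |z| > 1 for every root.
This is linear in z: 1 + (-1.281) z = 0  =>  z = -1/(-1.281) = 0.78064,  |z| = 0.78064.
Moduli of all roots: 0.7806.
All moduli strictly greater than 1? No.
Verdict: Not stationary.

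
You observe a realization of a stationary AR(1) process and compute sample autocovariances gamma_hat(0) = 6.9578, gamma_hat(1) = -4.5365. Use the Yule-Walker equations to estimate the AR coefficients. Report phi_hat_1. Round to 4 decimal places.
\hat\phi_{1} = -0.6520

The Yule-Walker equations for an AR(p) process read, in matrix form,
  Gamma_p phi = r_p,   with   (Gamma_p)_{ij} = gamma(|i - j|),
                       (r_p)_i = gamma(i),   i,j = 1..p.
Substitute the sample gammas (Toeplitz matrix and right-hand side of size 1):
  Gamma_p = [[6.9578]]
  r_p     = [-4.5365]
With p = 1 this is the single equation gamma(0) phi_1 = gamma(1):
  phi_hat_1 = gamma(1) / gamma(0) = -4.5365 / 6.9578 = -0.6520.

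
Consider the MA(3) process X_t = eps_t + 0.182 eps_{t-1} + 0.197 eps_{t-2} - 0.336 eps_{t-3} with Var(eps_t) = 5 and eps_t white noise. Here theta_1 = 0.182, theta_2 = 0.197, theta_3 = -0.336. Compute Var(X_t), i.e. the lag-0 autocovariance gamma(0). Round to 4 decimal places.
\gamma(0) = 5.9241

For an MA(q) process X_t = eps_t + sum_i theta_i eps_{t-i} with
Var(eps_t) = sigma^2, the variance is
  gamma(0) = sigma^2 * (1 + sum_i theta_i^2).
  sum_i theta_i^2 = (0.182)^2 + (0.197)^2 + (-0.336)^2 = 0.033124 + 0.038809 + 0.112896 = 0.184829.
  gamma(0) = 5 * (1 + 0.184829) = 5 * 1.184829 = 5.924145, which rounds to 5.9241.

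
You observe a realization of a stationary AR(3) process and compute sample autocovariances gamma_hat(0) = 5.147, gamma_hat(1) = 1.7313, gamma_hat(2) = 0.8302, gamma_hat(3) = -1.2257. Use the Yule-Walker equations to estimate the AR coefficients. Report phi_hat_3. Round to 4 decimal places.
\hat\phi_{3} = -0.3480

The Yule-Walker equations for an AR(p) process read, in matrix form,
  Gamma_p phi = r_p,   with   (Gamma_p)_{ij} = gamma(|i - j|),
                       (r_p)_i = gamma(i),   i,j = 1..p.
Substitute the sample gammas (Toeplitz matrix and right-hand side of size 3):
  Gamma_p = [[5.147, 1.7313, 0.8302], [1.7313, 5.147, 1.7313], [0.8302, 1.7313, 5.147]]
  r_p     = [1.7313, 0.8302, -1.2257]
Written out (R1..R3):
  (R1) 5.147 phi_1 + 1.7313 phi_2 + 0.8302 phi_3 = 1.7313
  (R2) 1.7313 phi_1 + 5.147 phi_2 + 1.7313 phi_3 = 0.8302
  (R3) 0.8302 phi_1 + 1.7313 phi_2 + 5.147 phi_3 = -1.2257
Gaussian elimination:
  R2 <- R2 - (1.7313/5.147) R1 = R2 - (0.336371) R1:  4.564641 phi_2 + 1.452045 phi_3 = 0.247841
  R3 <- R3 - (0.8302/5.147) R1 = R3 - (0.161298) R1:  1.452045 phi_2 + 5.013091 phi_3 = -1.504955
  R3 <- R3 - (1.452045/4.564641) R2 = R3 - (0.318107) R2:  4.551185 phi_3 = -1.583795
Back-substitution:
  phi_hat_3 = -1.583795 / 4.551185 = -0.347996
  phi_hat_2 = (0.247841 - (1.452045)(-0.347996)) / 4.564641 = 0.164996
  phi_hat_1 = (1.7313 - (1.7313)(0.164996) - (0.8302)(-0.347996)) / 5.147 = 0.337002
So phi_hat = [0.3370, 0.1650, -0.3480].
Therefore phi_hat_3 = -0.3480.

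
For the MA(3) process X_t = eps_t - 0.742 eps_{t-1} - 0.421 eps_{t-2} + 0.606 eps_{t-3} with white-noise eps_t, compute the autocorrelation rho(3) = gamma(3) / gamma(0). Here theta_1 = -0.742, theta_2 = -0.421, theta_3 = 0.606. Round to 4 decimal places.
\rho(3) = 0.2893

For an MA(q) process with theta_0 = 1, the autocovariance is
  gamma(k) = sigma^2 * sum_{i=0..q-k} theta_i * theta_{i+k},
and rho(k) = gamma(k) / gamma(0). Sigma^2 cancels.
  numerator   = (1)*(0.606) = 0.606.
  denominator = (1)^2 + (-0.742)^2 + (-0.421)^2 + (0.606)^2 = 2.095041.
  rho(3) = 0.606 / 2.095041 = 0.2893.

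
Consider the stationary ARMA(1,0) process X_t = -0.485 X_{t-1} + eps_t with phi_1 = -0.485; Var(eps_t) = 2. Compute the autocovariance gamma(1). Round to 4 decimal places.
\gamma(1) = -1.2683

Multiply the model equation by X_{t-k} and take expectations. With theta_0 = psi_0 = 1 and psi_j the MA(infinity) weights, this gives
  gamma(k) - sum_i phi_i gamma(k-i) = c_k,
  c_k = sigma^2 * sum_{j=k..q} theta_j psi_{j-k}   (c_k = 0 for k > q),
using gamma(-m) = gamma(m).
Pure AR (q = 0): c_0 = sigma^2 = 2, c_k = 0 for k >= 1.
Equations for k = 0 and k = 1 (AR order 1):
  gamma(0) = phi_1 gamma(1) + c_0
  gamma(1) = phi_1 gamma(0) + c_1
Substituting the second into the first: gamma(0) (1 - phi_1^2) = c_0 + phi_1 c_1, so
  gamma(0) = c_0 / (1 - phi_1^2) = 2 / (1 - (-0.485)^2) = 2 / 0.764775 = 2.615148.
  gamma(1) = phi_1 gamma(0) = (-0.485)(2.615148) = -1.268347.
Therefore gamma(1) = -1.2683 (to 4 decimal places).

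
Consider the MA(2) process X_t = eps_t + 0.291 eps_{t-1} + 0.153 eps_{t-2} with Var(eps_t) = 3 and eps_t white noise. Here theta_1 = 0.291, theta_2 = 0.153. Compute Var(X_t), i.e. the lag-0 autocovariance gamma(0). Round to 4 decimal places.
\gamma(0) = 3.3243

For an MA(q) process X_t = eps_t + sum_i theta_i eps_{t-i} with
Var(eps_t) = sigma^2, the variance is
  gamma(0) = sigma^2 * (1 + sum_i theta_i^2).
  sum_i theta_i^2 = (0.291)^2 + (0.153)^2 = 0.084681 + 0.023409 = 0.10809.
  gamma(0) = 3 * (1 + 0.10809) = 3 * 1.10809 = 3.32427, which rounds to 3.3243.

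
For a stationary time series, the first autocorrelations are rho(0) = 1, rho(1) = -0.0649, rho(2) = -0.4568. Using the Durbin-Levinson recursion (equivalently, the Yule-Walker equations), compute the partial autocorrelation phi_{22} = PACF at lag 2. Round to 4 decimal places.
\phi_{22} = -0.4630

The PACF at lag k is phi_{kk}, the last component of the solution
to the Yule-Walker system G_k phi = r_k where
  (G_k)_{ij} = rho(|i - j|), (r_k)_i = rho(i), i,j = 1..k.
Equivalently, Durbin-Levinson gives phi_{kk} iteratively:
  phi_{11} = rho(1)
  phi_{kk} = [rho(k) - sum_{j=1..k-1} phi_{k-1,j} rho(k-j)]
            / [1 - sum_{j=1..k-1} phi_{k-1,j} rho(j)],
  phi_{k,j} = phi_{k-1,j} - phi_{kk} phi_{k-1,k-j},  j = 1..k-1.
Step k = 1:
  phi_11 = rho(1) = -0.0649.
Step k = 2:
  phi_22 = [rho(2) - phi_11 rho(1)] / [1 - phi_11 rho(1)] = [-0.4568 - (-0.0649)(-0.0649)] / [1 - (-0.0649)(-0.0649)]
         = -0.46101201 / 0.99578799 = -0.463.
Therefore phi_{22} = -0.4630.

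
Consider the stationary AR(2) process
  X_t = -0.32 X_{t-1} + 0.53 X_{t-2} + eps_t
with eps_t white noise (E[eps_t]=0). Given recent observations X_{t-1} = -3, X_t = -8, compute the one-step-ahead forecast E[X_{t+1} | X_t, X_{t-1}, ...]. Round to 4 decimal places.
E[X_{t+1} \mid \mathcal F_t] = 0.9700

For an AR(p) model X_t = c + sum_i phi_i X_{t-i} + eps_t, the
one-step-ahead conditional mean is
  E[X_{t+1} | X_t, ...] = c + sum_i phi_i X_{t+1-i}.
Substitute known values:
  E[X_{t+1} | ...] = (-0.32) * (-8) + (0.53) * (-3)
                   = 0.9700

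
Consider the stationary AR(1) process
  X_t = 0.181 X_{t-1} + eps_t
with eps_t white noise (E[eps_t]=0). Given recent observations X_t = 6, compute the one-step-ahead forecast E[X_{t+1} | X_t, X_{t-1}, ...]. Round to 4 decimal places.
E[X_{t+1} \mid \mathcal F_t] = 1.0860

For an AR(p) model X_t = c + sum_i phi_i X_{t-i} + eps_t, the
one-step-ahead conditional mean is
  E[X_{t+1} | X_t, ...] = c + sum_i phi_i X_{t+1-i}.
Substitute known values:
  E[X_{t+1} | ...] = (0.181) * (6)
                   = 1.0860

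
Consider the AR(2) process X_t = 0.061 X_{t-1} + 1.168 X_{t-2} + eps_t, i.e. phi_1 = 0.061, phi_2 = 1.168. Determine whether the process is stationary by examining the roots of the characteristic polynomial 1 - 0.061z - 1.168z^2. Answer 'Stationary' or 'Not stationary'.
\text{Not stationary}

The AR(p) characteristic polynomial is P(z) = 1 - 0.061z - 1.168z^2.
Stationarity requires all roots to lie outside the unit circle, i.e. |z| > 1 for every root.
Set 1 + (-0.061) z + (-1.168) z^2 = 0, i.e. a z^2 + b z + c = 0 with a = -1.168, b = -0.061, c = 1.
Discriminant D = b^2 - 4ac = (-0.061)^2 - 4*(-1.168)*1 = 0.003721 - (-4.672) = 4.675721.
D >= 0, so the roots are real: z = (-b +/- sqrt(D)) / (2a) = (0.061 +/- 2.162342) / (-2.336).
  z_1 = (0.061 + 2.162342) / (-2.336) = -0.9518,   |z_1| = 0.9518.
  z_2 = (0.061 - 2.162342) / (-2.336) = 0.8995,   |z_2| = 0.8995.
Moduli of all roots: 0.9518, 0.8995.
All moduli strictly greater than 1? No.
Verdict: Not stationary.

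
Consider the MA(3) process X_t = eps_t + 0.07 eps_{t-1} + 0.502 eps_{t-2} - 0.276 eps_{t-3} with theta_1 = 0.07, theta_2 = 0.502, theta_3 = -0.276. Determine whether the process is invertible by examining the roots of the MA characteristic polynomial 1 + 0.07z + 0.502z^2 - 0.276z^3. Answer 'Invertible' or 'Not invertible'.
\text{Invertible}

The MA(q) characteristic polynomial is P(z) = 1 + 0.07z + 0.502z^2 - 0.276z^3.
Invertibility requires all roots to lie outside the unit circle, i.e. |z| > 1 for every root.
Degree 3: look for a simple real root z0 first, then factor out (1 - z/z0) and solve the remaining quadratic.
Testing z0 = 2.5: P(2.5) = 1 + (0.07)(2.5) + (0.502)(2.5)^2 + (-0.276)(2.5)^3
  = 1 + (0.175) + (3.1375) + (-4.3125) = 0.  So z_0 = 2.5 is a root, |z_0| = 2.5.
Divide out the factor (1 - 0.4 z) = (1 - z/z0) (since 1/z0 = 0.4):
  P(z) = (1 - 0.4 z)(1 + (0.47) z + (0.69) z^2)
  [check: z-coef 0.47 - (0.4) = 0.07; z^2-coef 0.69 - (0.4)(0.47) = 0.502; z^3-coef -(0.4)(0.69) = -0.276.]
Remaining roots from the quadratic factor 1 + (0.47) z + (0.69) z^2:
  Set 1 + (0.47) z + (0.69) z^2 = 0, i.e. a z^2 + b z + c = 0 with a = 0.69, b = 0.47, c = 1.
  Discriminant D = b^2 - 4ac = (0.47)^2 - 4*(0.69)*1 = 0.2209 - (2.76) = -2.5391.
  D < 0, so the roots are the complex-conjugate pair z = (-b +/- i sqrt(-D)) / (2a) = -0.3406 +/- 1.1547i.
  For a conjugate pair |z|^2 = z * conj(z) = (product of roots) = c/a = 1/(0.69) = 1.449275, so |z| = sqrt(1.449275) = 1.2039 for both roots.
Moduli of all roots: 2.5000, 1.2039, 1.2039.
All moduli strictly greater than 1? Yes.
Verdict: Invertible.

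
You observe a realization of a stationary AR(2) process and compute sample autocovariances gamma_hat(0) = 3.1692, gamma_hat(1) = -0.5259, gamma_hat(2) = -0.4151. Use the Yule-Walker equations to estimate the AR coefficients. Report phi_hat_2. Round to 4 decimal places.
\hat\phi_{2} = -0.1630

The Yule-Walker equations for an AR(p) process read, in matrix form,
  Gamma_p phi = r_p,   with   (Gamma_p)_{ij} = gamma(|i - j|),
                       (r_p)_i = gamma(i),   i,j = 1..p.
Substitute the sample gammas (Toeplitz matrix and right-hand side of size 2):
  Gamma_p = [[3.1692, -0.5259], [-0.5259, 3.1692]]
  r_p     = [-0.5259, -0.4151]
Written out:
  3.1692 phi_1 - 0.5259 phi_2 = -0.5259
  -0.5259 phi_1 + 3.1692 phi_2 = -0.4151
Solve by Cramer's rule:
  det = gamma(0)^2 - gamma(1)^2 = (3.1692)^2 - (-0.5259)^2 = 10.04382864 - 0.27657081 = 9.76725783
  phi_hat_1 = [gamma(1) gamma(0) - gamma(1) gamma(2)] / det = [(-0.5259)(3.1692) - (-0.5259)(-0.4151)] / 9.76725783 = -1.88498337 / 9.76725783 = -0.193
  phi_hat_2 = [gamma(0) gamma(2) - gamma(1)^2] / det = [(3.1692)(-0.4151) - (-0.5259)^2] / 9.76725783 = -1.59210573 / 9.76725783 = -0.163
So phi_hat = [-0.1930, -0.1630].
Therefore phi_hat_2 = -0.1630.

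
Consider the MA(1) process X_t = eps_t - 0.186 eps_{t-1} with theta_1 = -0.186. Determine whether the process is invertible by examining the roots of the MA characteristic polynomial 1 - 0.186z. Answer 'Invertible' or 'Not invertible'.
\text{Invertible}

The MA(q) characteristic polynomial is P(z) = 1 - 0.186z.
Invertibility requires all roots to lie outside the unit circle, i.e. |z| > 1 for every root.
This is linear in z: 1 + (-0.186) z = 0  =>  z = -1/(-0.186) = 5.376344,  |z| = 5.376344.
Moduli of all roots: 5.3763.
All moduli strictly greater than 1? Yes.
Verdict: Invertible.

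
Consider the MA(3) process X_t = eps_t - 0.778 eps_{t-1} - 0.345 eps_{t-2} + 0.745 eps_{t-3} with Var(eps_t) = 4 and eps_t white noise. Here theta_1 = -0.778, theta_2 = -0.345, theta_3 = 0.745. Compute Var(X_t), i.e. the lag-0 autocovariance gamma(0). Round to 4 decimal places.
\gamma(0) = 9.1173

For an MA(q) process X_t = eps_t + sum_i theta_i eps_{t-i} with
Var(eps_t) = sigma^2, the variance is
  gamma(0) = sigma^2 * (1 + sum_i theta_i^2).
  sum_i theta_i^2 = (-0.778)^2 + (-0.345)^2 + (0.745)^2 = 0.605284 + 0.119025 + 0.555025 = 1.279334.
  gamma(0) = 4 * (1 + 1.279334) = 4 * 2.279334 = 9.117336, which rounds to 9.1173.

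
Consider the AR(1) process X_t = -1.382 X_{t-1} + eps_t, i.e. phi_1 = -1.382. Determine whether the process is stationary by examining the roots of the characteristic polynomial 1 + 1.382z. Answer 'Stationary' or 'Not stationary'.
\text{Not stationary}

The AR(p) characteristic polynomial is P(z) = 1 + 1.382z.
Stationarity requires all roots to lie outside the unit circle, i.e. |z| > 1 for every root.
This is linear in z: 1 + (1.382) z = 0  =>  z = -1/(1.382) = -0.723589,  |z| = 0.723589.
Moduli of all roots: 0.7236.
All moduli strictly greater than 1? No.
Verdict: Not stationary.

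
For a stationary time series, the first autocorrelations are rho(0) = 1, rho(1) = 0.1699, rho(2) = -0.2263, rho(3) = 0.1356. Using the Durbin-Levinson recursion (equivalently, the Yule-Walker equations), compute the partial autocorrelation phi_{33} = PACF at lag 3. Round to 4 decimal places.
\phi_{33} = 0.2531

The PACF at lag k is phi_{kk}, the last component of the solution
to the Yule-Walker system G_k phi = r_k where
  (G_k)_{ij} = rho(|i - j|), (r_k)_i = rho(i), i,j = 1..k.
Equivalently, Durbin-Levinson gives phi_{kk} iteratively:
  phi_{11} = rho(1)
  phi_{kk} = [rho(k) - sum_{j=1..k-1} phi_{k-1,j} rho(k-j)]
            / [1 - sum_{j=1..k-1} phi_{k-1,j} rho(j)],
  phi_{k,j} = phi_{k-1,j} - phi_{kk} phi_{k-1,k-j},  j = 1..k-1.
Step k = 1:
  phi_11 = rho(1) = 0.1699.
Step k = 2:
  phi_22 = [rho(2) - phi_11 rho(1)] / [1 - phi_11 rho(1)] = [-0.2263 - (0.1699)(0.1699)] / [1 - (0.1699)(0.1699)]
         = -0.25516601 / 0.97113399 = -0.262751.
  Update: phi_21 = phi_11 - phi_22 phi_11 = 0.1699 - (-0.262751)(0.1699) = 0.214541.
Step k = 3:
  phi_33 = [rho(3) - phi_21 rho(2) - phi_22 rho(1)] / [1 - phi_21 rho(1) - phi_22 rho(2)]
    numerator   = 0.1356 - (0.214541)(-0.2263) - (-0.262751)(0.1699) = 0.22879202
    denominator = 1 - (0.214541)(0.1699) - (-0.262751)(-0.2263) = 0.90408898
  phi_33 = 0.22879202 / 0.90408898 = 0.2531.
Therefore phi_{33} = 0.2531.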